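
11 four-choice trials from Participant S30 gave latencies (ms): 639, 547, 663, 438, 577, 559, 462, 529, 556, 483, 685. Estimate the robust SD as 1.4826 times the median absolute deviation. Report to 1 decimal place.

Sorted: 438, 462, 483, 529, 547, 556, 559, 577, 639, 663, 685 → median = 556
|x − 556| sorted: 0, 3, 9, 21, 27, 73, 83, 94, 107, 118, 129 → MAD = 73
Robust SD ≈ 1.4826 × 73 = 108.230

108.2 ms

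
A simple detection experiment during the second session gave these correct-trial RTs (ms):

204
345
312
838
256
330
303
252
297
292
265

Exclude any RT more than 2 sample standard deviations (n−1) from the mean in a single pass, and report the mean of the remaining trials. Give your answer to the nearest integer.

n = 11, ΣRT = 3694, M = 335.818
Σ(x−M)² = 293163.64; s = √(293163.64/10) = 171.220
Cutoffs: 335.818 ± 2·171.220 → [-6.6, 678.3]
Outside: 838 → excluded.
Retained (n=10): Σ = 2856, mean = 2856/10 = 285.600

286 ms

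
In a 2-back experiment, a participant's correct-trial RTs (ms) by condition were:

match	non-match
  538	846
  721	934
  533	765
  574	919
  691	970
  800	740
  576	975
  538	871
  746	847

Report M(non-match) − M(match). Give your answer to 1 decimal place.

238.9 ms

M(match) = 5717/9 = 635.222
M(non-match) = 7867/9 = 874.111
Difference = 874.111 − 635.222 = 238.889 ms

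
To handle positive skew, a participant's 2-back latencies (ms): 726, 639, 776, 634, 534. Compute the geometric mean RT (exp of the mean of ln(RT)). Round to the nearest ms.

ln(RT): 6.5876, 6.4599, 6.6542, 6.4520, 6.2804
Mean ln(RT) = 32.4341/5 = 6.48681
Geometric mean = exp(6.48681) = 656.43 ms

656 ms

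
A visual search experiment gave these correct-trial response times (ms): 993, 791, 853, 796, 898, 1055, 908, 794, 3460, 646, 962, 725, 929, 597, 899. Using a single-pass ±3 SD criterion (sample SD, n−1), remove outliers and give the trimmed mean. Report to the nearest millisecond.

n = 15, ΣRT = 15306, M = 1020.400
Σ(x−M)² = 6596677.60; s = √(6596677.60/14) = 686.434
Cutoffs: 1020.400 ± 3·686.434 → [-1038.9, 3079.7]
Outside: 3460 → excluded.
Retained (n=14): Σ = 11846, mean = 11846/14 = 846.143

846 ms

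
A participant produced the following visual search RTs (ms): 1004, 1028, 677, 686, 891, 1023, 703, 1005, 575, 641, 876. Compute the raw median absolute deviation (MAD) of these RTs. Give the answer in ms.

152 ms

Sorted: 575, 641, 677, 686, 703, 876, 891, 1004, 1005, 1023, 1028 → median = 876
|x − 876|: 128, 152, 199, 190, 15, 147, 173, 129, 301, 235, 0
Sorted deviations: 0, 15, 128, 129, 147, 152, 173, 190, 199, 235, 301 → MAD = 152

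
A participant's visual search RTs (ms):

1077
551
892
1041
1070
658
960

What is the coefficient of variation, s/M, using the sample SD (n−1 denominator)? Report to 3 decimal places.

0.235

n = 7, Σ = 6249, M = 892.7143
Σ(x−M)² = 263767.429; s = √(263767.429/6) = 209.6694
CV = 209.6694 / 892.7143 = 0.23487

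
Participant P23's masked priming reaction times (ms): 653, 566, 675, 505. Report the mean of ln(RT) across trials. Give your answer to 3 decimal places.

6.390

ln(RT): 6.4816, 6.3386, 6.5147, 6.2246
Σ ln(RT) = 25.5594
Mean = 25.5594/4 = 6.38986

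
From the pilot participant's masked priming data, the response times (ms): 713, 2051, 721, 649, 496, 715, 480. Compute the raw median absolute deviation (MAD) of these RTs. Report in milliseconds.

64 ms

Sorted: 480, 496, 649, 713, 715, 721, 2051 → median = 713
|x − 713|: 0, 1338, 8, 64, 217, 2, 233
Sorted deviations: 0, 2, 8, 64, 217, 233, 1338 → MAD = 64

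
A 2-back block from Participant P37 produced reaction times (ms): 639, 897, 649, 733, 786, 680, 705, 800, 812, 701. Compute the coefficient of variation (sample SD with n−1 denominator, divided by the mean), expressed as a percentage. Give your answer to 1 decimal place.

n = 10, Σ = 7402, M = 740.2000
Σ(x−M)² = 60425.600; s = √(60425.600/9) = 81.9387
CV = 81.9387 / 740.2000 = 0.11070 = 11.070%

11.1%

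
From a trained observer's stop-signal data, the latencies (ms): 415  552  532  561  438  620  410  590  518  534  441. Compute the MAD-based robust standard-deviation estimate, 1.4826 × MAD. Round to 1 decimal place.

Sorted: 410, 415, 438, 441, 518, 532, 534, 552, 561, 590, 620 → median = 532
|x − 532| sorted: 0, 2, 14, 20, 29, 58, 88, 91, 94, 117, 122 → MAD = 58
Robust SD ≈ 1.4826 × 58 = 85.991

86.0 ms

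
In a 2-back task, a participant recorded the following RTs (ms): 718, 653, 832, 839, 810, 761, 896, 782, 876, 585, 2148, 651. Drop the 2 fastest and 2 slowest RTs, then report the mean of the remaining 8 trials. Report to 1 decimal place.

Sorted: 585, 651, 653, 718, 761, 782, 810, 832, 839, 876, 896, 2148
Drop lowest 2 (585, 651) and highest 2 (896, 2148)
Remaining (n=8): Σ = 6271, mean = 6271/8 = 783.875

783.9 ms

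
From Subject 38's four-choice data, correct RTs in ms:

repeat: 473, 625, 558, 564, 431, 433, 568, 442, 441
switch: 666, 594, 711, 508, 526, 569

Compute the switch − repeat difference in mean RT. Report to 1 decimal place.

91.8 ms

M(repeat) = 4535/9 = 503.889
M(switch) = 3574/6 = 595.667
Difference = 595.667 − 503.889 = 91.778 ms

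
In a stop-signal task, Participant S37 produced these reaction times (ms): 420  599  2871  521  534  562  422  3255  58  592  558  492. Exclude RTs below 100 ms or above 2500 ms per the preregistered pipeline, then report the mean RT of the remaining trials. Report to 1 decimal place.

522.2 ms

Excluded: 58, 2871, 3255
Retained (n=9): Σ = 4700
Mean = 4700/9 = 522.2222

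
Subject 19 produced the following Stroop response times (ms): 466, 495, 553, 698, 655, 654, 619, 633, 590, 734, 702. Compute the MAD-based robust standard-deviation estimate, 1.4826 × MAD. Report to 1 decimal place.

96.4 ms

Sorted: 466, 495, 553, 590, 619, 633, 654, 655, 698, 702, 734 → median = 633
|x − 633| sorted: 0, 14, 21, 22, 43, 65, 69, 80, 101, 138, 167 → MAD = 65
Robust SD ≈ 1.4826 × 65 = 96.369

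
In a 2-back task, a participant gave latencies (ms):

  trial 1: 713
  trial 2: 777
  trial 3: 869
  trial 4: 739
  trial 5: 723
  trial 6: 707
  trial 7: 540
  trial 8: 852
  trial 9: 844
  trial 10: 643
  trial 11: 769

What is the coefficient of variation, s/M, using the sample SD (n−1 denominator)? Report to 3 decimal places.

0.130

n = 11, Σ = 8176, M = 743.2727
Σ(x−M)² = 93610.182; s = √(93610.182/10) = 96.7524
CV = 96.7524 / 743.2727 = 0.13017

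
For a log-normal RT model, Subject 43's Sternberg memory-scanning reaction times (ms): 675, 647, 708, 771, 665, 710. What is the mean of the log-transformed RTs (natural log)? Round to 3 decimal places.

ln(RT): 6.5147, 6.4723, 6.5624, 6.6477, 6.4998, 6.5653
Σ ln(RT) = 39.2622
Mean = 39.2622/6 = 6.54371

6.544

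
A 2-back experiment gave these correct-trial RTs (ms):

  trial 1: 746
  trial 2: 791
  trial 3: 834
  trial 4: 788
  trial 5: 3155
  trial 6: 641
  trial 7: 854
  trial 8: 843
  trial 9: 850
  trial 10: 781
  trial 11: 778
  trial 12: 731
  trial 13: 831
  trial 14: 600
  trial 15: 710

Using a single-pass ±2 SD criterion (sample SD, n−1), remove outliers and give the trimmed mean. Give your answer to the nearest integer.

n = 15, ΣRT = 13933, M = 928.867
Σ(x−M)² = 5388435.73; s = √(5388435.73/14) = 620.394
Cutoffs: 928.867 ± 2·620.394 → [-311.9, 2169.7]
Outside: 3155 → excluded.
Retained (n=14): Σ = 10778, mean = 10778/14 = 769.857

770 ms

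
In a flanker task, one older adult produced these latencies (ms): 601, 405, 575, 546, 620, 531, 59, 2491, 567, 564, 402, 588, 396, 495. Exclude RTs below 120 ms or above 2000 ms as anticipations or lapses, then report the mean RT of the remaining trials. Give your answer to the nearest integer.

524 ms

Excluded: 59, 2491
Retained (n=12): Σ = 6290
Mean = 6290/12 = 524.1667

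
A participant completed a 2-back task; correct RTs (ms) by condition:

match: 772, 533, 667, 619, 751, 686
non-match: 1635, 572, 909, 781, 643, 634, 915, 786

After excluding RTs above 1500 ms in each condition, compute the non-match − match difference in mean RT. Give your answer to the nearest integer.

77 ms

non-match: exclude 1635
M(match) = 4028/6 = 671.333
M(non-match) = 5240/7 = 748.571
Difference = 748.571 − 671.333 = 77.238 ms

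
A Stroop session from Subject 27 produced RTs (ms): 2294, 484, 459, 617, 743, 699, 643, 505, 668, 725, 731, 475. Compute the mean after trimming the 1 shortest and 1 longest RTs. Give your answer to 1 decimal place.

629.0 ms

Sorted: 459, 475, 484, 505, 617, 643, 668, 699, 725, 731, 743, 2294
Drop lowest 1 (459) and highest 1 (2294)
Remaining (n=10): Σ = 6290, mean = 6290/10 = 629.000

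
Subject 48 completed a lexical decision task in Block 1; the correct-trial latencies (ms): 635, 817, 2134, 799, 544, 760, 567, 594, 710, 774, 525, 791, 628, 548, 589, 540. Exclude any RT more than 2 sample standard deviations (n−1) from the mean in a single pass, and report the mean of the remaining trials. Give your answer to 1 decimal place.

n = 16, ΣRT = 11955, M = 747.188
Σ(x−M)² = 2215996.44; s = √(2215996.44/15) = 384.361
Cutoffs: 747.188 ± 2·384.361 → [-21.5, 1515.9]
Outside: 2134 → excluded.
Retained (n=15): Σ = 9821, mean = 9821/15 = 654.733

654.7 ms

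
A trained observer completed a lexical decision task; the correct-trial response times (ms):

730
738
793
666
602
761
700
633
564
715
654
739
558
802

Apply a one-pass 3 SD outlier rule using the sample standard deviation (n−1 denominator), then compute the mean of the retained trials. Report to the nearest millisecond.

n = 14, ΣRT = 9655, M = 689.643
Σ(x−M)² = 81387.21; s = √(81387.21/13) = 79.124
Cutoffs: 689.643 ± 3·79.124 → [452.3, 927.0]
No RTs fall outside the cutoffs; all 14 retained. Mean = 9655/14 = 689.643

690 ms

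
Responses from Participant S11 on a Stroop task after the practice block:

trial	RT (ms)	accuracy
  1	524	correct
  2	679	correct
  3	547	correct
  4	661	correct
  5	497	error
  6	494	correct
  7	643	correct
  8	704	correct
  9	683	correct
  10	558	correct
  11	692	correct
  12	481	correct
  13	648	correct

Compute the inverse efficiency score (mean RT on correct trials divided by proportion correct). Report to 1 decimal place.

Correct trials (n=12): 524, 679, 547, 661, 494, 643, 704, 683, 558, 692, 481, 648
Mean correct RT = 7314/12 = 609.5000 ms
Proportion correct = 12/13
IES = 609.5000 / (12/13) = 660.292 ms

660.3 ms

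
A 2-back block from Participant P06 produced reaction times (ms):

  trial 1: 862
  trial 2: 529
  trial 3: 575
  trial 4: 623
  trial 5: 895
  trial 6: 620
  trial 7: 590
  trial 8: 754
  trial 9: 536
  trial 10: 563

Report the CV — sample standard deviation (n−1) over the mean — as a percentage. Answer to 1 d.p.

n = 10, Σ = 6547, M = 654.7000
Σ(x−M)² = 161624.100; s = √(161624.100/9) = 134.0083
CV = 134.0083 / 654.7000 = 0.20469 = 20.469%

20.5%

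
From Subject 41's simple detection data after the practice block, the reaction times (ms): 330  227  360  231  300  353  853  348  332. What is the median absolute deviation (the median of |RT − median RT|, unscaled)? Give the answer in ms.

28 ms

Sorted: 227, 231, 300, 330, 332, 348, 353, 360, 853 → median = 332
|x − 332|: 2, 105, 28, 101, 32, 21, 521, 16, 0
Sorted deviations: 0, 2, 16, 21, 28, 32, 101, 105, 521 → MAD = 28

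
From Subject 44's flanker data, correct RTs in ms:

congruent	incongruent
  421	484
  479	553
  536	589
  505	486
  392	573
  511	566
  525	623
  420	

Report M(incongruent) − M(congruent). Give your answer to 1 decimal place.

M(congruent) = 3789/8 = 473.625
M(incongruent) = 3874/7 = 553.429
Difference = 553.429 − 473.625 = 79.804 ms

79.8 ms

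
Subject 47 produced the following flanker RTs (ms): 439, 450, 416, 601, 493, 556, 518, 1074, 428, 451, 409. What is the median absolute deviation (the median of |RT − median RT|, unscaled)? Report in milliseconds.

42 ms

Sorted: 409, 416, 428, 439, 450, 451, 493, 518, 556, 601, 1074 → median = 451
|x − 451|: 12, 1, 35, 150, 42, 105, 67, 623, 23, 0, 42
Sorted deviations: 0, 1, 12, 23, 35, 42, 42, 67, 105, 150, 623 → MAD = 42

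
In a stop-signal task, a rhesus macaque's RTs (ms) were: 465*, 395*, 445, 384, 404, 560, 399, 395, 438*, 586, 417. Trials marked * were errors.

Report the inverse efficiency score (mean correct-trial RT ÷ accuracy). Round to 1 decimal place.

Correct trials (n=8): 445, 384, 404, 560, 399, 395, 586, 417
Mean correct RT = 3590/8 = 448.7500 ms
Proportion correct = 8/11
IES = 448.7500 / (8/11) = 617.031 ms

617.0 ms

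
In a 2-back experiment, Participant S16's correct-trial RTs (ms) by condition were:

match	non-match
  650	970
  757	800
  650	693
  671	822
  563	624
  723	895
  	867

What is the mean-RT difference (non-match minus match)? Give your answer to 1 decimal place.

141.1 ms

M(match) = 4014/6 = 669.000
M(non-match) = 5671/7 = 810.143
Difference = 810.143 − 669.000 = 141.143 ms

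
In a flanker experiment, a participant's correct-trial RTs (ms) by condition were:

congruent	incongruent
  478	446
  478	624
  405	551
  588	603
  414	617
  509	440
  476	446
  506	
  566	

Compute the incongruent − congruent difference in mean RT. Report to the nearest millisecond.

41 ms

M(congruent) = 4420/9 = 491.111
M(incongruent) = 3727/7 = 532.429
Difference = 532.429 − 491.111 = 41.317 ms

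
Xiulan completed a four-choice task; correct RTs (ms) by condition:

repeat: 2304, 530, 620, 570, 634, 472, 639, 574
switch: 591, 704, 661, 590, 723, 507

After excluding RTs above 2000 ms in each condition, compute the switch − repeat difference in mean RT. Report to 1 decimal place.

52.3 ms

repeat: exclude 2304
M(repeat) = 4039/7 = 577.000
M(switch) = 3776/6 = 629.333
Difference = 629.333 − 577.000 = 52.333 ms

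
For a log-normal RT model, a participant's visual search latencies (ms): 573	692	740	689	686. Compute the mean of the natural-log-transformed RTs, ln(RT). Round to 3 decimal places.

6.513

ln(RT): 6.3509, 6.5396, 6.6067, 6.5352, 6.5309
Σ ln(RT) = 32.5632
Mean = 32.5632/5 = 6.51265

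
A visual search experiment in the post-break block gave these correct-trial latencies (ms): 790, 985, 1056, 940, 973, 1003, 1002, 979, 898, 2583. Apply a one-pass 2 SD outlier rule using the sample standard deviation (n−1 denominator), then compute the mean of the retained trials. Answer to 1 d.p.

n = 10, ΣRT = 11209, M = 1120.900
Σ(x−M)² = 2422368.90; s = √(2422368.90/9) = 518.799
Cutoffs: 1120.900 ± 2·518.799 → [83.3, 2158.5]
Outside: 2583 → excluded.
Retained (n=9): Σ = 8626, mean = 8626/9 = 958.444

958.4 ms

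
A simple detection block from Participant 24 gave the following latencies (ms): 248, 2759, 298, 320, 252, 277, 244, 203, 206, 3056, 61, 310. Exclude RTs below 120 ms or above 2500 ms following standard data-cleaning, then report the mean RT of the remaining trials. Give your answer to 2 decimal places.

Excluded: 61, 2759, 3056
Retained (n=9): Σ = 2358
Mean = 2358/9 = 262.0000

262.00 ms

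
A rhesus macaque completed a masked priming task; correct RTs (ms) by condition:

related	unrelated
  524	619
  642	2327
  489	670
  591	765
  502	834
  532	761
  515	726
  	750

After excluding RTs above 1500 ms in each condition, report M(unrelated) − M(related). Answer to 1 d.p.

190.0 ms

unrelated: exclude 2327
M(related) = 3795/7 = 542.143
M(unrelated) = 5125/7 = 732.143
Difference = 732.143 − 542.143 = 190.000 ms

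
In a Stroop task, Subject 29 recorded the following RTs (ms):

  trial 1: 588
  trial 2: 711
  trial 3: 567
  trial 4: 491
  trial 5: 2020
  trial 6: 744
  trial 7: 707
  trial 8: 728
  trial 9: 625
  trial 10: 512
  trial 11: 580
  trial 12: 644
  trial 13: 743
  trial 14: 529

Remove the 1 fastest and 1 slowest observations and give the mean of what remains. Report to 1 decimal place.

Sorted: 491, 512, 529, 567, 580, 588, 625, 644, 707, 711, 728, 743, 744, 2020
Drop lowest 1 (491) and highest 1 (2020)
Remaining (n=12): Σ = 7678, mean = 7678/12 = 639.833

639.8 ms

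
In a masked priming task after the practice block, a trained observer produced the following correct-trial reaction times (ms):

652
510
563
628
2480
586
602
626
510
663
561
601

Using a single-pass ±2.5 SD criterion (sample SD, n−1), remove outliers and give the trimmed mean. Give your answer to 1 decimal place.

591.1 ms

n = 12, ΣRT = 8982, M = 748.500
Σ(x−M)² = 3297197.00; s = √(3297197.00/11) = 547.490
Cutoffs: 748.500 ± 2.5·547.490 → [-620.2, 2117.2]
Outside: 2480 → excluded.
Retained (n=11): Σ = 6502, mean = 6502/11 = 591.091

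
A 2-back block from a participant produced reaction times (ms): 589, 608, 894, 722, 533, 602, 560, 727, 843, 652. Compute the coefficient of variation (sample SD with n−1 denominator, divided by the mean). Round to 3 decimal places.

n = 10, Σ = 6730, M = 673.0000
Σ(x−M)² = 132190.000; s = √(132190.000/9) = 121.1931
CV = 121.1931 / 673.0000 = 0.18008

0.180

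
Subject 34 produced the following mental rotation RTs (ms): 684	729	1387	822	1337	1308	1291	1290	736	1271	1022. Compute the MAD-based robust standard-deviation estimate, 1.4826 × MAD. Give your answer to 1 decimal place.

172.0 ms

Sorted: 684, 729, 736, 822, 1022, 1271, 1290, 1291, 1308, 1337, 1387 → median = 1271
|x − 1271| sorted: 0, 19, 20, 37, 66, 116, 249, 449, 535, 542, 587 → MAD = 116
Robust SD ≈ 1.4826 × 116 = 171.982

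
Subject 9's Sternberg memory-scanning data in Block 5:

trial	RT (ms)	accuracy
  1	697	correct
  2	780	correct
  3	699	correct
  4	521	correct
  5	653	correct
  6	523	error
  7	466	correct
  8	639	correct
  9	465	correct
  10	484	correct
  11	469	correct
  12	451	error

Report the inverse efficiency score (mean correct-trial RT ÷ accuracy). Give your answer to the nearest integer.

Correct trials (n=10): 697, 780, 699, 521, 653, 466, 639, 465, 484, 469
Mean correct RT = 5873/10 = 587.3000 ms
Proportion correct = 10/12
IES = 587.3000 / (10/12) = 704.760 ms

705 ms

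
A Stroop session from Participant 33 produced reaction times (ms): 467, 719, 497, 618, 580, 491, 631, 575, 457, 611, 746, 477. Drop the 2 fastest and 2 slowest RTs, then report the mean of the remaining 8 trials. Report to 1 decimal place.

560.0 ms

Sorted: 457, 467, 477, 491, 497, 575, 580, 611, 618, 631, 719, 746
Drop lowest 2 (457, 467) and highest 2 (719, 746)
Remaining (n=8): Σ = 4480, mean = 4480/8 = 560.000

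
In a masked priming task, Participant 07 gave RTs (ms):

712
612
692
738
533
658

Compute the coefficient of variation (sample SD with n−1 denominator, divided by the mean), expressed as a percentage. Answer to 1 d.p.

11.4%

n = 6, Σ = 3945, M = 657.5000
Σ(x−M)² = 28211.500; s = √(28211.500/5) = 75.1152
CV = 75.1152 / 657.5000 = 0.11424 = 11.424%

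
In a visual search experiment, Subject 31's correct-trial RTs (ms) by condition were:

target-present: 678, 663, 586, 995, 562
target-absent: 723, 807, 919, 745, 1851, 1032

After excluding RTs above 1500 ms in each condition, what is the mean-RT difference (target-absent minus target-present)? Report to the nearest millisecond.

148 ms

target-absent: exclude 1851
M(target-present) = 3484/5 = 696.800
M(target-absent) = 4226/5 = 845.200
Difference = 845.200 − 696.800 = 148.400 ms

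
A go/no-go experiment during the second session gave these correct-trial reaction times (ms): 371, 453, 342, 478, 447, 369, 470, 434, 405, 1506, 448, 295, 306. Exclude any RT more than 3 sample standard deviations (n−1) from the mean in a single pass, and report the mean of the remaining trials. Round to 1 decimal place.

401.5 ms

n = 13, ΣRT = 6324, M = 486.462
Σ(x−M)² = 1170567.23; s = √(1170567.23/12) = 312.326
Cutoffs: 486.462 ± 3·312.326 → [-450.5, 1423.4]
Outside: 1506 → excluded.
Retained (n=12): Σ = 4818, mean = 4818/12 = 401.500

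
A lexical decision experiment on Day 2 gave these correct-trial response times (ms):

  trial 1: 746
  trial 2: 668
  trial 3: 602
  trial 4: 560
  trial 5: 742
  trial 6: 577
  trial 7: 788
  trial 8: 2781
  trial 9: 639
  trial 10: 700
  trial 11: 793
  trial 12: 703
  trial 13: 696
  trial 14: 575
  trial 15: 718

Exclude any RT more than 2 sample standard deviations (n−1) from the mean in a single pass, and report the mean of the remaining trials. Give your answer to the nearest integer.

679 ms

n = 15, ΣRT = 12288, M = 819.200
Σ(x−M)² = 4202756.40; s = √(4202756.40/14) = 547.902
Cutoffs: 819.200 ± 2·547.902 → [-276.6, 1915.0]
Outside: 2781 → excluded.
Retained (n=14): Σ = 9507, mean = 9507/14 = 679.071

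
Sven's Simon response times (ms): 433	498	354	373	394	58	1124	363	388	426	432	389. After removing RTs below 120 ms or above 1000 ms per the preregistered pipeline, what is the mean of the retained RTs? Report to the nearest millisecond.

405 ms

Excluded: 58, 1124
Retained (n=10): Σ = 4050
Mean = 4050/10 = 405.0000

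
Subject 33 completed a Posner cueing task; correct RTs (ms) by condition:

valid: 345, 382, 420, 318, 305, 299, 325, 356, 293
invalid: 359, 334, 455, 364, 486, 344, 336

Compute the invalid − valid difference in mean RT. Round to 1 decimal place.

M(valid) = 3043/9 = 338.111
M(invalid) = 2678/7 = 382.571
Difference = 382.571 − 338.111 = 44.460 ms

44.5 ms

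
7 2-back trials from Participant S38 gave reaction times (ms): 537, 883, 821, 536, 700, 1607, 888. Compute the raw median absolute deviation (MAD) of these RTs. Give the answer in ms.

121 ms

Sorted: 536, 537, 700, 821, 883, 888, 1607 → median = 821
|x − 821|: 284, 62, 0, 285, 121, 786, 67
Sorted deviations: 0, 62, 67, 121, 284, 285, 786 → MAD = 121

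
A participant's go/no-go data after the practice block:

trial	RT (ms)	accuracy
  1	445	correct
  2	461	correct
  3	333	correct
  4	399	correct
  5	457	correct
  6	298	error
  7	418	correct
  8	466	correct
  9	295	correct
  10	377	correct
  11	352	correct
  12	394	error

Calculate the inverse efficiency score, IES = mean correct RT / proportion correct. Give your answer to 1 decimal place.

Correct trials (n=10): 445, 461, 333, 399, 457, 418, 466, 295, 377, 352
Mean correct RT = 4003/10 = 400.3000 ms
Proportion correct = 10/12
IES = 400.3000 / (10/12) = 480.360 ms

480.4 ms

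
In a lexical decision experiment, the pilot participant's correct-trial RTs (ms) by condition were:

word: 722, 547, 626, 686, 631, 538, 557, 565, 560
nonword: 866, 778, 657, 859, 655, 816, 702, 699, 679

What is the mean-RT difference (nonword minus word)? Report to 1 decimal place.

M(word) = 5432/9 = 603.556
M(nonword) = 6711/9 = 745.667
Difference = 745.667 − 603.556 = 142.111 ms

142.1 ms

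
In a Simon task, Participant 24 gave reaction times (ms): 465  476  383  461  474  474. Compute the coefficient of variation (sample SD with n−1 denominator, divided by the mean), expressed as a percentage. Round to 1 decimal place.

7.9%

n = 6, Σ = 2733, M = 455.5000
Σ(x−M)² = 6481.500; s = √(6481.500/5) = 36.0042
CV = 36.0042 / 455.5000 = 0.07904 = 7.904%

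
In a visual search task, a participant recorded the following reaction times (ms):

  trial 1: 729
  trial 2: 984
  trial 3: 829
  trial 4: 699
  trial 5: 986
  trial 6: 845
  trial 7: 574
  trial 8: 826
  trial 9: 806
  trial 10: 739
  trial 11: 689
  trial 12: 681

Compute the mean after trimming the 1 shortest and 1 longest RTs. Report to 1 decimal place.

Sorted: 574, 681, 689, 699, 729, 739, 806, 826, 829, 845, 984, 986
Drop lowest 1 (574) and highest 1 (986)
Remaining (n=10): Σ = 7827, mean = 7827/10 = 782.700

782.7 ms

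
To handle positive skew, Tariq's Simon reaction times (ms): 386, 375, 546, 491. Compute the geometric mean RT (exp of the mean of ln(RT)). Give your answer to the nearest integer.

ln(RT): 5.9558, 5.9269, 6.3026, 6.1964
Mean ln(RT) = 24.3818/4 = 6.09546
Geometric mean = exp(6.09546) = 443.84 ms

444 ms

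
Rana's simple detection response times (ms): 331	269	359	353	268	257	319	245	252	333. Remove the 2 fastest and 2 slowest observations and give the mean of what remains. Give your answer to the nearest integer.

296 ms

Sorted: 245, 252, 257, 268, 269, 319, 331, 333, 353, 359
Drop lowest 2 (245, 252) and highest 2 (353, 359)
Remaining (n=6): Σ = 1777, mean = 1777/6 = 296.167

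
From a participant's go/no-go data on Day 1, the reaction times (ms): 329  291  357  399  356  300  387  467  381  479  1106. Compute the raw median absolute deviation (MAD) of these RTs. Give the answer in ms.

52 ms

Sorted: 291, 300, 329, 356, 357, 381, 387, 399, 467, 479, 1106 → median = 381
|x − 381|: 52, 90, 24, 18, 25, 81, 6, 86, 0, 98, 725
Sorted deviations: 0, 6, 18, 24, 25, 52, 81, 86, 90, 98, 725 → MAD = 52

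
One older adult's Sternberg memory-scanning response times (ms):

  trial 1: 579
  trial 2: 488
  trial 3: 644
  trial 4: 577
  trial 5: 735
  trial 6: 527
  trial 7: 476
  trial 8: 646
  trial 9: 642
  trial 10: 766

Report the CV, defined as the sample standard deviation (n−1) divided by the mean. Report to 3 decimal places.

0.160

n = 10, Σ = 6080, M = 608.0000
Σ(x−M)² = 85176.000; s = √(85176.000/9) = 97.2831
CV = 97.2831 / 608.0000 = 0.16001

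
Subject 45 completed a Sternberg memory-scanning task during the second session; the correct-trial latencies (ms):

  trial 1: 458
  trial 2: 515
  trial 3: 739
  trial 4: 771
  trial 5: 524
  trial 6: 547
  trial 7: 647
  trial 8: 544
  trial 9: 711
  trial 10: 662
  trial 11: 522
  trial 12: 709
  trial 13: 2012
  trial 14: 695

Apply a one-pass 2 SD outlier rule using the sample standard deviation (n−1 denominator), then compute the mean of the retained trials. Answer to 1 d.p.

618.8 ms

n = 14, ΣRT = 10056, M = 718.286
Σ(x−M)² = 1930898.86; s = √(1930898.86/13) = 385.397
Cutoffs: 718.286 ± 2·385.397 → [-52.5, 1489.1]
Outside: 2012 → excluded.
Retained (n=13): Σ = 8044, mean = 8044/13 = 618.769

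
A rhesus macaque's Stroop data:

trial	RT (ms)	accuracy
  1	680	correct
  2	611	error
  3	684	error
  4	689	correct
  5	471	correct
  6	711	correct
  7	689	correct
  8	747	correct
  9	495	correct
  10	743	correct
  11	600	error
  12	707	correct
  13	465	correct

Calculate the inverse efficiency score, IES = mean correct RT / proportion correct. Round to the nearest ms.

832 ms

Correct trials (n=10): 680, 689, 471, 711, 689, 747, 495, 743, 707, 465
Mean correct RT = 6397/10 = 639.7000 ms
Proportion correct = 10/13
IES = 639.7000 / (10/13) = 831.610 ms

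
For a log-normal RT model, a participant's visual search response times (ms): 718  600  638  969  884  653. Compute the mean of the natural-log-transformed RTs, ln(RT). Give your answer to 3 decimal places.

6.596

ln(RT): 6.5765, 6.3969, 6.4583, 6.8763, 6.7845, 6.4816
Σ ln(RT) = 39.5740
Mean = 39.5740/6 = 6.59567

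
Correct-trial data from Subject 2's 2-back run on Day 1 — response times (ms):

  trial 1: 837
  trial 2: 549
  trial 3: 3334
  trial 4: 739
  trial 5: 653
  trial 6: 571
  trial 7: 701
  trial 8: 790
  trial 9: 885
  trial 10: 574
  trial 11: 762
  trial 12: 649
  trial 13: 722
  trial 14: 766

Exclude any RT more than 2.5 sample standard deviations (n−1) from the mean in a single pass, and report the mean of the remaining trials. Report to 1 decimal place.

707.5 ms

n = 14, ΣRT = 12532, M = 895.143
Σ(x−M)² = 6536253.71; s = √(6536253.71/13) = 709.076
Cutoffs: 895.143 ± 2.5·709.076 → [-877.5, 2667.8]
Outside: 3334 → excluded.
Retained (n=13): Σ = 9198, mean = 9198/13 = 707.538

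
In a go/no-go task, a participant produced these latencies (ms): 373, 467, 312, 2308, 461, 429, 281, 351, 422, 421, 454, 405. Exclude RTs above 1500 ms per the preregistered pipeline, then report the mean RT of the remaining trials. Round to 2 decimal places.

397.82 ms

Excluded: 2308
Retained (n=11): Σ = 4376
Mean = 4376/11 = 397.8182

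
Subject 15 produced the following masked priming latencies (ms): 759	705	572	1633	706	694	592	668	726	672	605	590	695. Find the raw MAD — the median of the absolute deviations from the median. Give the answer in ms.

Sorted: 572, 590, 592, 605, 668, 672, 694, 695, 705, 706, 726, 759, 1633 → median = 694
|x − 694|: 65, 11, 122, 939, 12, 0, 102, 26, 32, 22, 89, 104, 1
Sorted deviations: 0, 1, 11, 12, 22, 26, 32, 65, 89, 102, 104, 122, 939 → MAD = 32

32 ms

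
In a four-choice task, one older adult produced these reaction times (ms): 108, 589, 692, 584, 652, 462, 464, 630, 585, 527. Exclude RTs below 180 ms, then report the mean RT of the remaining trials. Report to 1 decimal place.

576.1 ms

Excluded: 108
Retained (n=9): Σ = 5185
Mean = 5185/9 = 576.1111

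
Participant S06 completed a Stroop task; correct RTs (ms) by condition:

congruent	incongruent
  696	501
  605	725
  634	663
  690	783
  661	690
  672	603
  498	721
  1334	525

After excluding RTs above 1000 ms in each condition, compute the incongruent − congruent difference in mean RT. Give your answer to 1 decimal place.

congruent: exclude 1334
M(congruent) = 4456/7 = 636.571
M(incongruent) = 5211/8 = 651.375
Difference = 651.375 − 636.571 = 14.804 ms

14.8 ms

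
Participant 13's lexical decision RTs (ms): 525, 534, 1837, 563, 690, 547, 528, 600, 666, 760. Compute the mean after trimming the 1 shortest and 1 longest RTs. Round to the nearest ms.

Sorted: 525, 528, 534, 547, 563, 600, 666, 690, 760, 1837
Drop lowest 1 (525) and highest 1 (1837)
Remaining (n=8): Σ = 4888, mean = 4888/8 = 611.000

611 ms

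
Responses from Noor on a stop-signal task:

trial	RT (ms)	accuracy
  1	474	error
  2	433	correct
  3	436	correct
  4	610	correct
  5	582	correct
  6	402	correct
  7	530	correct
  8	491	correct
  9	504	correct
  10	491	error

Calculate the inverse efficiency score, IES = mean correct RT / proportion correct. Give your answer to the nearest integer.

Correct trials (n=8): 433, 436, 610, 582, 402, 530, 491, 504
Mean correct RT = 3988/8 = 498.5000 ms
Proportion correct = 8/10
IES = 498.5000 / (8/10) = 623.125 ms

623 ms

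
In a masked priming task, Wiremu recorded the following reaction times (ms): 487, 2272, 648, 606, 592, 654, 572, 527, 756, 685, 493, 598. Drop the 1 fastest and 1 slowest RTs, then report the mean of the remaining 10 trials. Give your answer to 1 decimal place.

613.1 ms

Sorted: 487, 493, 527, 572, 592, 598, 606, 648, 654, 685, 756, 2272
Drop lowest 1 (487) and highest 1 (2272)
Remaining (n=10): Σ = 6131, mean = 6131/10 = 613.100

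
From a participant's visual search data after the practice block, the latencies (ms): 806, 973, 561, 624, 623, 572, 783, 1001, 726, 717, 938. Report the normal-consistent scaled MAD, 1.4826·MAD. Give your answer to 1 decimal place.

Sorted: 561, 572, 623, 624, 717, 726, 783, 806, 938, 973, 1001 → median = 726
|x − 726| sorted: 0, 9, 57, 80, 102, 103, 154, 165, 212, 247, 275 → MAD = 103
Robust SD ≈ 1.4826 × 103 = 152.708

152.7 ms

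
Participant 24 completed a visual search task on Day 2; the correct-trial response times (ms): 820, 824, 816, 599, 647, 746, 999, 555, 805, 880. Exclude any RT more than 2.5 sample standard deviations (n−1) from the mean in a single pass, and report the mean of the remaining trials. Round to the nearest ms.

769 ms

n = 10, ΣRT = 7691, M = 769.100
Σ(x−M)² = 164460.90; s = √(164460.90/9) = 135.179
Cutoffs: 769.100 ± 2.5·135.179 → [431.2, 1107.0]
No RTs fall outside the cutoffs; all 10 retained. Mean = 7691/10 = 769.100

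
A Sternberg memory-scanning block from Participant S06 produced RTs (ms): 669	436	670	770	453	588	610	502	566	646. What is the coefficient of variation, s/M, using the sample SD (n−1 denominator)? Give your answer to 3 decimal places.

n = 10, Σ = 5910, M = 591.0000
Σ(x−M)² = 99376.000; s = √(99376.000/9) = 105.0799
CV = 105.0799 / 591.0000 = 0.17780

0.178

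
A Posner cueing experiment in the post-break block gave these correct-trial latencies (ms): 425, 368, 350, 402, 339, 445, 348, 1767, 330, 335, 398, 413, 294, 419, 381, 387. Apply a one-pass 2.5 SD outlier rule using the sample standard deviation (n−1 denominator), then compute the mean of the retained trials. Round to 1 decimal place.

375.6 ms

n = 16, ΣRT = 7401, M = 462.562
Σ(x−M)² = 1840091.94; s = √(1840091.94/15) = 350.247
Cutoffs: 462.562 ± 2.5·350.247 → [-413.1, 1338.2]
Outside: 1767 → excluded.
Retained (n=15): Σ = 5634, mean = 5634/15 = 375.600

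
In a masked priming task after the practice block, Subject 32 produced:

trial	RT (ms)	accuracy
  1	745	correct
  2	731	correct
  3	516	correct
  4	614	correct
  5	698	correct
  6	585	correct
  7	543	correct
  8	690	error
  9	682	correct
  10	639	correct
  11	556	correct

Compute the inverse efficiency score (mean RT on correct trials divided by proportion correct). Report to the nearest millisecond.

694 ms

Correct trials (n=10): 745, 731, 516, 614, 698, 585, 543, 682, 639, 556
Mean correct RT = 6309/10 = 630.9000 ms
Proportion correct = 10/11
IES = 630.9000 / (10/11) = 693.990 ms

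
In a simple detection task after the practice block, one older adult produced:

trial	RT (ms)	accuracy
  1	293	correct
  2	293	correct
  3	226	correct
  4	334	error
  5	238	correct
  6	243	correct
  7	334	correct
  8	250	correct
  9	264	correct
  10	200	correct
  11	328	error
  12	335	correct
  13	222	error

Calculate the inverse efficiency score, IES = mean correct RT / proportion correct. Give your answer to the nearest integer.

Correct trials (n=10): 293, 293, 226, 238, 243, 334, 250, 264, 200, 335
Mean correct RT = 2676/10 = 267.6000 ms
Proportion correct = 10/13
IES = 267.6000 / (10/13) = 347.880 ms

348 ms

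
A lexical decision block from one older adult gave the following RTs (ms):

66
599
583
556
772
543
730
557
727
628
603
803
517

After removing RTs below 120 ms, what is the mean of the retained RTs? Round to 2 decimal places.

634.83 ms

Excluded: 66
Retained (n=12): Σ = 7618
Mean = 7618/12 = 634.8333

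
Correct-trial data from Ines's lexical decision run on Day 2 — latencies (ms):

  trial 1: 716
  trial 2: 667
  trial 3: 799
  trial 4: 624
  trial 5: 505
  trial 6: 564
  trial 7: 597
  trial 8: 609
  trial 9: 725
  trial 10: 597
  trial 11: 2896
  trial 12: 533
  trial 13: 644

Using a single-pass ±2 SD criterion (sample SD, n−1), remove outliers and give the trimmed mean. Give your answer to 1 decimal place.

631.7 ms

n = 13, ΣRT = 10476, M = 805.846
Σ(x−M)² = 4811363.69; s = √(4811363.69/12) = 633.204
Cutoffs: 805.846 ± 2·633.204 → [-460.6, 2072.3]
Outside: 2896 → excluded.
Retained (n=12): Σ = 7580, mean = 7580/12 = 631.667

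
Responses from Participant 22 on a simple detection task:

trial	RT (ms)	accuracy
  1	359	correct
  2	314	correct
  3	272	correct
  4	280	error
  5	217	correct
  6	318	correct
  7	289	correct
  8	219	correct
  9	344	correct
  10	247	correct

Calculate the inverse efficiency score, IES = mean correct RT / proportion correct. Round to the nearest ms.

Correct trials (n=9): 359, 314, 272, 217, 318, 289, 219, 344, 247
Mean correct RT = 2579/9 = 286.5556 ms
Proportion correct = 9/10
IES = 286.5556 / (9/10) = 318.395 ms

318 ms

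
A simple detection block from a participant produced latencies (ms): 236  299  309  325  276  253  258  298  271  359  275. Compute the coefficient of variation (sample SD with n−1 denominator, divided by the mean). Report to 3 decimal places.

n = 11, Σ = 3159, M = 287.1818
Σ(x−M)² = 12495.636; s = √(12495.636/10) = 35.3492
CV = 35.3492 / 287.1818 = 0.12309

0.123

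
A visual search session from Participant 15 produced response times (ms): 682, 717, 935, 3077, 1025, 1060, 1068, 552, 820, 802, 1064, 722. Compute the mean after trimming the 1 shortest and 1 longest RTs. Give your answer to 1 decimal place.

Sorted: 552, 682, 717, 722, 802, 820, 935, 1025, 1060, 1064, 1068, 3077
Drop lowest 1 (552) and highest 1 (3077)
Remaining (n=10): Σ = 8895, mean = 8895/10 = 889.500

889.5 ms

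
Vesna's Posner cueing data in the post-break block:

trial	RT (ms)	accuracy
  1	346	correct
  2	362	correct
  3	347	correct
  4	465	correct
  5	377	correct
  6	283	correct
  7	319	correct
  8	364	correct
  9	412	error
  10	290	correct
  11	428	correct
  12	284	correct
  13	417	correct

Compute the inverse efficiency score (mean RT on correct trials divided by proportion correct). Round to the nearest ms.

Correct trials (n=12): 346, 362, 347, 465, 377, 283, 319, 364, 290, 428, 284, 417
Mean correct RT = 4282/12 = 356.8333 ms
Proportion correct = 12/13
IES = 356.8333 / (12/13) = 386.569 ms

387 ms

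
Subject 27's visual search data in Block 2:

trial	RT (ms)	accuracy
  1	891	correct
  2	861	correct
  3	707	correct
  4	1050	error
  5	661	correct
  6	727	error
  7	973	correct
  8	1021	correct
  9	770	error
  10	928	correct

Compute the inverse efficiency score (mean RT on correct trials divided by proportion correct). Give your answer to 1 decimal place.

1233.1 ms

Correct trials (n=7): 891, 861, 707, 661, 973, 1021, 928
Mean correct RT = 6042/7 = 863.1429 ms
Proportion correct = 7/10
IES = 863.1429 / (7/10) = 1233.061 ms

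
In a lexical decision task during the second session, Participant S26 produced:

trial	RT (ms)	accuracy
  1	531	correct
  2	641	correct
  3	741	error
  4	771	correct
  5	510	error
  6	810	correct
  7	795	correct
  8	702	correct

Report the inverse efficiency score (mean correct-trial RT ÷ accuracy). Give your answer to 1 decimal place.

944.4 ms

Correct trials (n=6): 531, 641, 771, 810, 795, 702
Mean correct RT = 4250/6 = 708.3333 ms
Proportion correct = 6/8
IES = 708.3333 / (6/8) = 944.444 ms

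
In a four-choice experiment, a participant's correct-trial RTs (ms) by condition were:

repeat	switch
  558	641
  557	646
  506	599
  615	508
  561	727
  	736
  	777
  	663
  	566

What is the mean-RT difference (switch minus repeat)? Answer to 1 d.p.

92.0 ms

M(repeat) = 2797/5 = 559.400
M(switch) = 5863/9 = 651.444
Difference = 651.444 − 559.400 = 92.044 ms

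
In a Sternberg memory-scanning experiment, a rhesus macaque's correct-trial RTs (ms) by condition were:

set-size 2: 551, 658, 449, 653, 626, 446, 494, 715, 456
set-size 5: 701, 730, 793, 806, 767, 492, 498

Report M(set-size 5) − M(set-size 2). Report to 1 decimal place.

123.0 ms

M(set-size 2) = 5048/9 = 560.889
M(set-size 5) = 4787/7 = 683.857
Difference = 683.857 − 560.889 = 122.968 ms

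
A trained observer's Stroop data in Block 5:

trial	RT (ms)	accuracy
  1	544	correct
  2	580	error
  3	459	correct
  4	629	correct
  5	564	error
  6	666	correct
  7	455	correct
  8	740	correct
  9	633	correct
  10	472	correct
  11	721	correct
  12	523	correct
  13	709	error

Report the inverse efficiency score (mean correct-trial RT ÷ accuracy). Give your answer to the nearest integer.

759 ms

Correct trials (n=10): 544, 459, 629, 666, 455, 740, 633, 472, 721, 523
Mean correct RT = 5842/10 = 584.2000 ms
Proportion correct = 10/13
IES = 584.2000 / (10/13) = 759.460 ms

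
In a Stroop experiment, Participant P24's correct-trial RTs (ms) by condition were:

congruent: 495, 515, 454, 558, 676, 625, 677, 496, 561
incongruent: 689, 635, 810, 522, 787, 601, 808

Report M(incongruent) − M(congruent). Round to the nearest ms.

131 ms

M(congruent) = 5057/9 = 561.889
M(incongruent) = 4852/7 = 693.143
Difference = 693.143 − 561.889 = 131.254 ms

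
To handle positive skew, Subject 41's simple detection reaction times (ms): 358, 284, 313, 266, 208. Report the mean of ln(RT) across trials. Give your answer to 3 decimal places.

5.639

ln(RT): 5.8805, 5.6490, 5.7462, 5.5835, 5.3375
Σ ln(RT) = 28.1967
Mean = 28.1967/5 = 5.63935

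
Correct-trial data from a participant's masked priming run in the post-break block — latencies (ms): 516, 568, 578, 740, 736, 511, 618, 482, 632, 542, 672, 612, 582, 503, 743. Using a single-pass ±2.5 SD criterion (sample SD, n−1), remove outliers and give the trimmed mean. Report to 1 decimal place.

n = 15, ΣRT = 9035, M = 602.333
Σ(x−M)² = 108645.33; s = √(108645.33/14) = 88.093
Cutoffs: 602.333 ± 2.5·88.093 → [382.1, 822.6]
No RTs fall outside the cutoffs; all 15 retained. Mean = 9035/15 = 602.333

602.3 ms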